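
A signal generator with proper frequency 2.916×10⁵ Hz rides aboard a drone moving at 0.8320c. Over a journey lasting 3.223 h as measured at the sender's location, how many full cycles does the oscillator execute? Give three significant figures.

N = 1.88×10⁹

γ = 1/√(1 − 0.8320²) = 1/√0.3078 = 1.803
The oscillator's own cycle count is N = f × τ where τ is the proper time aboard the drone. τ = Δt/γ = 3.223/1.803 = 1.788 h = 6.437×10³ s.
N = 2.916×10⁵ × 6.437×10³ = 1.877×10⁹.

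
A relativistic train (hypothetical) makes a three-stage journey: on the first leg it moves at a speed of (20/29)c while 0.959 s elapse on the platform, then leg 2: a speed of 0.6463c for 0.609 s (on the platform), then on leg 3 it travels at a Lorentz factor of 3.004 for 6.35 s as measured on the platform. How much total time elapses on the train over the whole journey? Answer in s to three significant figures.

τ = 3.27 s

Leg 1: γ = 1/√(1 − (20/29)²) = 29/21 ≈ 1.381; τ_1 = 0.959/1.381 = 0.6944 s.
Leg 2: γ = 1/√(1 − 0.6463²) = 1/√0.5823 = 1.310; τ_2 = 0.609/1.310 = 0.4647 s.
Leg 3: γ = 3.004; τ_3 = 6.35/3.004 = 2.114 s.
Total: 0.6944 + 0.4647 + 2.114 s.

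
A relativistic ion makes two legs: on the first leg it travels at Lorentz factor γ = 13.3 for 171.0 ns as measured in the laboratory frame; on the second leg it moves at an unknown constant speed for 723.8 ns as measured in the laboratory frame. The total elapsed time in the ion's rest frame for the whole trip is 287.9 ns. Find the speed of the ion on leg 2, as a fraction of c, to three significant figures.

β = 0.925

Leg 1: γ = 13.3; τ_1 = 171.0/13.30 = 12.86 ns.
Leg 2: speed unknown; τ_2 = 723.8/γ_2.
Total proper time: 12.86 + τ_2 = 287.9, so τ_2 = 287.9 − 12.86 = 275.0 ns.
γ_2 = 723.8/275.0 = 2.632; β = √(1 − 1/γ²) = √0.8556.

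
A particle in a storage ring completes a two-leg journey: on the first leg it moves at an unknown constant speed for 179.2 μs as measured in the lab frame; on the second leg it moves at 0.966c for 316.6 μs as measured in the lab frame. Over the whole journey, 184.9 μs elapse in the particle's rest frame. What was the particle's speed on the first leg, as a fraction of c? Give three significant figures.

Leg 1: speed unknown; τ_1 = 179.2/γ_1.
Leg 2: γ = 1/√(1 − 0.966²) = 1/√0.06684 = 3.868; τ_2 = 316.6/3.868 = 81.85 μs.
Total proper time: τ_1 + 81.85 = 184.9, so τ_1 = 184.9 − 81.85 = 103.0 μs.
γ_1 = 179.2/103.0 = 1.739; β = √(1 − 1/γ²) = √0.6693.

β = 0.818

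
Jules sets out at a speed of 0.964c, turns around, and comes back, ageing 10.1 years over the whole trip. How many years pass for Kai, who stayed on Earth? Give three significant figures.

Δt = 38.0 years

γ = 1/√(1 − 0.964²) = 1/√0.07070 = 3.761
Earth-frame duration is the dilated interval: Δt = γτ = 3.761 × 10.1 years.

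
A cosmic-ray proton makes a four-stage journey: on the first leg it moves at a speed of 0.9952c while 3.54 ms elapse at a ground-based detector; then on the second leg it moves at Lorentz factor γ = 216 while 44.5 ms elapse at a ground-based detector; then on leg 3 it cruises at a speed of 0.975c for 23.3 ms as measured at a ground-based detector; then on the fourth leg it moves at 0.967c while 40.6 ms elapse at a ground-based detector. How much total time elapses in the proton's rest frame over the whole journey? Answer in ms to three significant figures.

Leg 1: γ = 1/√(1 − 0.9952²) = 1/√0.009577 = 10.22; τ_1 = 3.54/10.22 = 0.3464 ms.
Leg 2: γ = 216; τ_2 = 44.5/216.0 = 0.2060 ms.
Leg 3: γ = 1/√(1 − 0.975²) = 1/√0.04938 = 4.500; τ_3 = 23.3/4.500 = 5.177 ms.
Leg 4: γ = 1/√(1 − 0.967²) = 1/√0.06491 = 3.925; τ_4 = 40.6/3.925 = 10.34 ms.
Total: 0.3464 + 0.2060 + 5.177 + 10.34 ms.

τ = 16.1 ms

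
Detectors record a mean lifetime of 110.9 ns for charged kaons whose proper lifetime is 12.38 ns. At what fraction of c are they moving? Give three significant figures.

γ = Δt/τ₀ = 110.9/12.38 = 8.958
β = √(1 − 1/γ²) = √(1 − 0.01246) = √0.9875

v = 0.994c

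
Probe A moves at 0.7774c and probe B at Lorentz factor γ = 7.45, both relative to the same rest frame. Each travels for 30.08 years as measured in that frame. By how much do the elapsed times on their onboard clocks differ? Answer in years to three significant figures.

A: γ = 1/√(1 − 0.7774²) = 1/√0.3956 = 1.590; τ_A = 30.08/1.590 = 18.92 years.
B: γ = 7.45; τ_B = 30.08/7.450 = 4.038 years.

|τ_A − τ_B| = 14.9 years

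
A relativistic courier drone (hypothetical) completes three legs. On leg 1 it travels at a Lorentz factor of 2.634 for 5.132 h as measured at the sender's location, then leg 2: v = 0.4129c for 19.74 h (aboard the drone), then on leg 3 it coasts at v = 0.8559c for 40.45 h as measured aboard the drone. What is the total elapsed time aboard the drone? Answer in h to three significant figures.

Leg 1: γ = 2.634; τ_1 = 5.132/2.634 = 1.948 h.
Leg 2: 19.74 h is already measured aboard the drone.
Leg 3: 40.45 h is already measured aboard the drone.
Total: 1.948 + 19.74 + 40.45 h.

τ = 62.1 h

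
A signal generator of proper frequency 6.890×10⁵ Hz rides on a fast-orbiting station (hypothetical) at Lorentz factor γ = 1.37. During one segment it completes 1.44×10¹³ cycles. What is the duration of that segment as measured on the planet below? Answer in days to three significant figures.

Δt = 331 days

γ = 1.37
Proper time for N cycles: τ = N/f = 1.44×10¹³/(6.890×10⁵) = 2.090×10⁷ s = 241.9 days.
Lab-frame duration Δt = γτ = 1.370 × 241.9 = 331.4 days.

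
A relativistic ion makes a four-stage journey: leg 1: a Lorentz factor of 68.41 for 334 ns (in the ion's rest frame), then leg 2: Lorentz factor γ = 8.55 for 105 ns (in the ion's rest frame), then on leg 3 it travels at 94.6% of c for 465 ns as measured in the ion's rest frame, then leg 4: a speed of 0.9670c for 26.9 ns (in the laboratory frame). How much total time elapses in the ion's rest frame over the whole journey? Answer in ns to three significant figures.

τ = 911 ns

Leg 1: 334 ns is already measured in the ion's rest frame.
Leg 2: 105 ns is already measured in the ion's rest frame.
Leg 3: 465 ns is already measured in the ion's rest frame.
Leg 4: γ = 1/√(1 − 0.9670²) = 1/√0.06491 = 3.925; τ_4 = 26.9/3.925 = 6.853 ns.
Total: 334.0 + 105.0 + 465.0 + 6.853 ns.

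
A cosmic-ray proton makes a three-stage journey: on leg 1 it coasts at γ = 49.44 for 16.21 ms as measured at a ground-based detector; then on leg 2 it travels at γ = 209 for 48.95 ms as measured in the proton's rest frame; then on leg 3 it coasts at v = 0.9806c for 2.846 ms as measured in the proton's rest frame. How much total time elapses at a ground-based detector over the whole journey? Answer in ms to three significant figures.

Δt = 1.03×10⁴ ms

Leg 1: 16.21 ms is already measured at a ground-based detector.
Leg 2: γ = 209; Δt_2 = 209.0 × 48.95 = 1.023×10⁴ ms.
Leg 3: γ = 1/√(1 − 0.9806²) = 1/√0.03842 = 5.102; Δt_3 = 5.102 × 2.846 = 14.52 ms.
Total: 16.21 + 1.023×10⁴ + 14.52 ms.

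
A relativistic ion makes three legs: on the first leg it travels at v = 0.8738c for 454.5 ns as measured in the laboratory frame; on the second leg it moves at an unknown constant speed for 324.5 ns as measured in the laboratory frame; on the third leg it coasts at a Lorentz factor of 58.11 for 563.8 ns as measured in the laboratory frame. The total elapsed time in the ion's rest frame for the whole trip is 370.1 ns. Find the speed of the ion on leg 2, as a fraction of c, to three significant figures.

Leg 1: γ = 1/√(1 − 0.8738²) = 1/√0.2365 = 2.056; τ_1 = 454.5/2.056 = 221.0 ns.
Leg 2: speed unknown; τ_2 = 324.5/γ_2.
Leg 3: γ = 58.11; τ_3 = 563.8/58.11 = 9.702 ns.
Total proper time: 221.0 + τ_2 + 9.702 = 370.1, so τ_2 = 370.1 − 230.7 = 139.4 ns.
γ_2 = 324.5/139.4 = 2.328; β = √(1 − 1/γ²) = √0.8155.

β = 0.903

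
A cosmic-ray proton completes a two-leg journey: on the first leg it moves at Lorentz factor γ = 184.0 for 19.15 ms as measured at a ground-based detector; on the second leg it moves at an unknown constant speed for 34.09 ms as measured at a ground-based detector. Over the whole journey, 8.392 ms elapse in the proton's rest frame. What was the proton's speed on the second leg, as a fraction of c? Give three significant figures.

Leg 1: γ = 184.0; τ_1 = 19.15/184.0 = 0.1041 ms.
Leg 2: speed unknown; τ_2 = 34.09/γ_2.
Total proper time: 0.1041 + τ_2 = 8.392, so τ_2 = 8.392 − 0.1041 = 8.288 ms.
γ_2 = 34.09/8.288 = 4.113; β = √(1 − 1/γ²) = √0.9409.

β = 0.970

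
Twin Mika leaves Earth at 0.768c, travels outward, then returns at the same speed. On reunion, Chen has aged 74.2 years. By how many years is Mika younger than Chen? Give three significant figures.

γ = 1/√(1 − 0.768²) = 1/√0.4102 = 1.561
Mika's elapsed proper time: τ = 74.2/1.561 = 47.52 years.
Age gap = Δt − τ = 74.2 − 47.52 years.

Δt − τ = 26.7 years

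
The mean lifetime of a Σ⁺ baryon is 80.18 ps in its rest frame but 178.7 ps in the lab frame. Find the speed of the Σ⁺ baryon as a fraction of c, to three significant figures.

v = 0.894c

γ = Δt/τ₀ = 178.7/80.18 = 2.229
β = √(1 − 1/γ²) = √(1 − 0.2013) = √0.7987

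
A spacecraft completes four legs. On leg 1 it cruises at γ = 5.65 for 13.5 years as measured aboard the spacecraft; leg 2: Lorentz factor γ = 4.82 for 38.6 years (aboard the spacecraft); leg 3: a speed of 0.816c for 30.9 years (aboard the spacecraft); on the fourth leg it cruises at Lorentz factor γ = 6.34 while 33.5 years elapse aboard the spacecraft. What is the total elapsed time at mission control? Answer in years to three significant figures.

Leg 1: γ = 5.65; Δt_1 = 5.650 × 13.5 = 76.28 years.
Leg 2: γ = 4.82; Δt_2 = 4.820 × 38.6 = 186.1 years.
Leg 3: γ = 1/√(1 − 0.816²) = 1/√0.3341 = 1.730; Δt_3 = 1.730 × 30.9 = 53.46 years.
Leg 4: γ = 6.34; Δt_4 = 6.340 × 33.5 = 212.4 years.
Total: 76.28 + 186.1 + 53.46 + 212.4 years.

Δt = 528 years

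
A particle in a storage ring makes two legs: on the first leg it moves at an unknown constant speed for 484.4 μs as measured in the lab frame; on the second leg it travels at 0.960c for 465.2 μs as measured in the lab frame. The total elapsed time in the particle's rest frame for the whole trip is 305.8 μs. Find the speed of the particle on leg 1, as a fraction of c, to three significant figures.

β = 0.932

Leg 1: speed unknown; τ_1 = 484.4/γ_1.
Leg 2: γ = 1/√(1 − 0.960²) = 25/7 ≈ 3.571; τ_2 = 465.2/3.571 = 130.3 μs.
Total proper time: τ_1 + 130.3 = 305.8, so τ_1 = 305.8 − 130.3 = 175.5 μs.
γ_1 = 484.4/175.5 = 2.759; β = √(1 − 1/γ²) = √0.8687.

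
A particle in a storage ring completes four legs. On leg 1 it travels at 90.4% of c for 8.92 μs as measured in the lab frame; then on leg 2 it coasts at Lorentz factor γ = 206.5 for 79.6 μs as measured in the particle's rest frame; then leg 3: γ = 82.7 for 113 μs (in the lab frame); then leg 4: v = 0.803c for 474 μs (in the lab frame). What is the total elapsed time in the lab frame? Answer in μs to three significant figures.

Leg 1: 8.92 μs is already measured in the lab frame.
Leg 2: γ = 206.5; Δt_2 = 206.5 × 79.6 = 1.644×10⁴ μs.
Leg 3: 113 μs is already measured in the lab frame.
Leg 4: 474 μs is already measured in the lab frame.
Total: 8.920 + 1.644×10⁴ + 113.0 + 474.0 μs.

Δt = 1.70×10⁴ μs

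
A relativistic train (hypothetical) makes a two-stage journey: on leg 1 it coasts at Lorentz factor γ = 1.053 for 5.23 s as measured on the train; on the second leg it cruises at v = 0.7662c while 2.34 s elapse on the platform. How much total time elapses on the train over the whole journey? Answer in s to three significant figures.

τ = 6.73 s

Leg 1: 5.23 s is already measured on the train.
Leg 2: γ = 1/√(1 − 0.7662²) = 1/√0.4129 = 1.556; τ_2 = 2.34/1.556 = 1.504 s.
Total: 5.230 + 1.504 s.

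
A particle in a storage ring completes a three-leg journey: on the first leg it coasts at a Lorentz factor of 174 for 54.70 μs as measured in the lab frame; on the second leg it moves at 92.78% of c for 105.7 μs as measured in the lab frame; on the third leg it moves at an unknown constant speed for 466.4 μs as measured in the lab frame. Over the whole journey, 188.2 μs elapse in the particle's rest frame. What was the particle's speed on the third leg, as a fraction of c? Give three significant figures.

Leg 1: γ = 174; τ_1 = 54.70/174.0 = 0.3144 μs.
Leg 2: β = 0.9278; γ = 1/√(1 − 0.9278²) = 1/√0.1392 = 2.680; τ_2 = 105.7/2.680 = 39.43 μs.
Leg 3: speed unknown; τ_3 = 466.4/γ_3.
Total proper time: 0.3144 + 39.43 + τ_3 = 188.2, so τ_3 = 188.2 − 39.75 = 148.5 μs.
γ_3 = 466.4/148.5 = 3.142; β = √(1 − 1/γ²) = √0.8987.

β = 0.948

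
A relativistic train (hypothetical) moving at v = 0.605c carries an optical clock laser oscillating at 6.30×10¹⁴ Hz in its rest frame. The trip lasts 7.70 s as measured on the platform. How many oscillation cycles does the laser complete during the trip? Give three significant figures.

N = 3.86×10¹⁵

γ = 1/√(1 − 0.605²) = 1/√0.6340 = 1.256
The oscillator's own cycle count is N = f × τ where τ is the proper time on the train. τ = Δt/γ = 7.70/1.256 = 6.131 s = 6.131×10⁰ s.
N = 6.30×10¹⁴ × 6.131×10⁰ = 3.862×10¹⁵.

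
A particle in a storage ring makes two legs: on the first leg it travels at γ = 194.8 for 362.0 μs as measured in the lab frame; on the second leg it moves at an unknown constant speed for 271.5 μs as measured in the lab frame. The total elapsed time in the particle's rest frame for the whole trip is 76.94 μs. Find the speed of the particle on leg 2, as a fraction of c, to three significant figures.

β = 0.961

Leg 1: γ = 194.8; τ_1 = 362.0/194.8 = 1.858 μs.
Leg 2: speed unknown; τ_2 = 271.5/γ_2.
Total proper time: 1.858 + τ_2 = 76.94, so τ_2 = 76.94 − 1.858 = 75.08 μs.
γ_2 = 271.5/75.08 = 3.616; β = √(1 − 1/γ²) = √0.9235.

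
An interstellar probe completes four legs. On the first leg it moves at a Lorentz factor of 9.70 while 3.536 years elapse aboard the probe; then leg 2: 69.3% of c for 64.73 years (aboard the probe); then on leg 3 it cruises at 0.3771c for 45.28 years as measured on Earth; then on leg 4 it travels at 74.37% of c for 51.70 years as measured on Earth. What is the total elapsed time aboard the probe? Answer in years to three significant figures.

Leg 1: 3.536 years is already measured aboard the probe.
Leg 2: 64.73 years is already measured aboard the probe.
Leg 3: γ = 1/√(1 − 0.3771²) = 1/√0.8578 = 1.080; τ_3 = 45.28/1.080 = 41.94 years.
Leg 4: β = 0.7437; γ = 1/√(1 − 0.7437²) = 1/√0.4469 = 1.496; τ_4 = 51.70/1.496 = 34.56 years.
Total: 3.536 + 64.73 + 41.94 + 34.56 years.

τ = 145 years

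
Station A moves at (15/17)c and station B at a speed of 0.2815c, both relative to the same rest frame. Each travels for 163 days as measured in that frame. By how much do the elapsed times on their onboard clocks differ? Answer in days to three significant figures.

A: γ = 1/√(1 − (15/17)²) = 17/8 = 2.125; τ_A = 163/2.125 = 76.71 days.
B: γ = 1/√(1 − 0.2815²) = 1/√0.9208 = 1.042; τ_B = 163/1.042 = 156.4 days.

|τ_A − τ_B| = 79.7 days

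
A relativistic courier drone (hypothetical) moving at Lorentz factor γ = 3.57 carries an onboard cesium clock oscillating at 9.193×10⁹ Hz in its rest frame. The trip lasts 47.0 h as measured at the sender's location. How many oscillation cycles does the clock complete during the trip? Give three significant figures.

N = 4.36×10¹⁴

γ = 3.57
The oscillator's own cycle count is N = f × τ where τ is the proper time aboard the drone. τ = Δt/γ = 47.0/3.570 = 13.17 h = 4.739×10⁴ s.
N = 9.193×10⁹ × 4.739×10⁴ = 4.357×10¹⁴.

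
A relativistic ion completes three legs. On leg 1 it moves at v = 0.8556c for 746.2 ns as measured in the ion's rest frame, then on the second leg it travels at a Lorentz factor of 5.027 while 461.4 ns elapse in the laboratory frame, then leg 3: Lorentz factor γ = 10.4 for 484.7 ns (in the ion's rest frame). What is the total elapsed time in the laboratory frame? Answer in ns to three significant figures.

Leg 1: γ = 1/√(1 − 0.8556²) = 1/√0.2679 = 1.932; Δt_1 = 1.932 × 746.2 = 1442 ns.
Leg 2: 461.4 ns is already measured in the laboratory frame.
Leg 3: γ = 10.4; Δt_3 = 10.40 × 484.7 = 5041 ns.
Total: 1442 + 461.4 + 5041 ns.

Δt = 6940 ns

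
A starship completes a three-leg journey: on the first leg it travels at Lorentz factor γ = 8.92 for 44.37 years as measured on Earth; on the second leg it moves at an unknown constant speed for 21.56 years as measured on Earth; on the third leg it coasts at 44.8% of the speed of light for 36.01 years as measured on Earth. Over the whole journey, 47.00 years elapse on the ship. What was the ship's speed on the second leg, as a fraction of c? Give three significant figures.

Leg 1: γ = 8.92; τ_1 = 44.37/8.920 = 4.974 years.
Leg 2: speed unknown; τ_2 = 21.56/γ_2.
Leg 3: β = 0.448; γ = 1/√(1 − 0.448²) = 1/√0.7993 = 1.119; τ_3 = 36.01/1.119 = 32.19 years.
Total proper time: 4.974 + τ_2 + 32.19 = 47.00, so τ_2 = 47.00 − 37.17 = 9.832 years.
γ_2 = 21.56/9.832 = 2.193; β = √(1 − 1/γ²) = √0.7921.

β = 0.890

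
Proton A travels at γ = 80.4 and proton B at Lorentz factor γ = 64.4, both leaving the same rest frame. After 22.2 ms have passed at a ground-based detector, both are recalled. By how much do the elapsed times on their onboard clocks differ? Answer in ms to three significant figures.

A: γ = 80.4; τ_A = 22.2/80.40 = 0.2761 ms.
B: γ = 64.4; τ_B = 22.2/64.40 = 0.3447 ms.

|τ_A − τ_B| = 0.0686 ms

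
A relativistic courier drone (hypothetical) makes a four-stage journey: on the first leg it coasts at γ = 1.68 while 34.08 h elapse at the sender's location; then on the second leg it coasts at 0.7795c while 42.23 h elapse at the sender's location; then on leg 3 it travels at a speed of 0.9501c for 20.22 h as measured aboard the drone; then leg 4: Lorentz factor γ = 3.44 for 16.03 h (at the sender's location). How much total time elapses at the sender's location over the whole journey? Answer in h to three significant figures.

Δt = 157 h

Leg 1: 34.08 h is already measured at the sender's location.
Leg 2: 42.23 h is already measured at the sender's location.
Leg 3: γ = 1/√(1 − 0.9501²) = 1/√0.09731 = 3.206; Δt_3 = 3.206 × 20.22 = 64.82 h.
Leg 4: 16.03 h is already measured at the sender's location.
Total: 34.08 + 42.23 + 64.82 + 16.03 h.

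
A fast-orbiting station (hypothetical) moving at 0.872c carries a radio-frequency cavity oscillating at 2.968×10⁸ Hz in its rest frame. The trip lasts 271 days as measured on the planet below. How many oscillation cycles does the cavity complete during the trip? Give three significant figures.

N = 3.40×10¹⁵

γ = 1/√(1 − 0.872²) = 1/√0.2396 = 2.043
The oscillator's own cycle count is N = f × τ where τ is the proper time aboard the station. τ = Δt/γ = 271/2.043 = 132.7 days = 1.146×10⁷ s.
N = 2.968×10⁸ × 1.146×10⁷ = 3.402×10¹⁵.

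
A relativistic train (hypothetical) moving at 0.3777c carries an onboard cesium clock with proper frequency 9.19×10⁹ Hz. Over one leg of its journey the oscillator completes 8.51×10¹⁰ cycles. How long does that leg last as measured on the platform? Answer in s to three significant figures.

Δt = 10.0 s

γ = 1/√(1 − 0.3777²) = 1/√0.8573 = 1.080
Proper time for N cycles: τ = N/f = 8.51×10¹⁰/(9.19×10⁹) = 9.260×10⁰ s = 9.260 s.
Lab-frame duration Δt = γτ = 1.080 × 9.260 = 10.00 s.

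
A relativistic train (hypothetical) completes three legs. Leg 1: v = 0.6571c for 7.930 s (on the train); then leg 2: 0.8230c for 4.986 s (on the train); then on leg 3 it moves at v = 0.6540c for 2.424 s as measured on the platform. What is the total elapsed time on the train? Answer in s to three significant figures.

Leg 1: 7.930 s is already measured on the train.
Leg 2: 4.986 s is already measured on the train.
Leg 3: γ = 1/√(1 − 0.6540²) = 1/√0.5723 = 1.322; τ_3 = 2.424/1.322 = 1.834 s.
Total: 7.930 + 4.986 + 1.834 s.

τ = 14.7 s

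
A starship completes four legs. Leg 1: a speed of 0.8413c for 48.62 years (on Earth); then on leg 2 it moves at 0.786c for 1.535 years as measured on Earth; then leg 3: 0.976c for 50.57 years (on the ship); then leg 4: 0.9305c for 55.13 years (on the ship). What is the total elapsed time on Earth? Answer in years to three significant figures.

Δt = 433 years

Leg 1: 48.62 years is already measured on Earth.
Leg 2: 1.535 years is already measured on Earth.
Leg 3: γ = 1/√(1 − 0.976²) = 1/√0.04742 = 4.592; Δt_3 = 4.592 × 50.57 = 232.2 years.
Leg 4: γ = 1/√(1 − 0.9305²) = 1/√0.1342 = 2.730; Δt_4 = 2.730 × 55.13 = 150.5 years.
Total: 48.62 + 1.535 + 232.2 + 150.5 years.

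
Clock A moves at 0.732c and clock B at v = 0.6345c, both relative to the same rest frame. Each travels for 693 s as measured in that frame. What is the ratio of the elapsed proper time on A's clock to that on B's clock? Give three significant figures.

A: γ = 1/√(1 − 0.732²) = 1/√0.4642 = 1.468. B: γ = 1/√(1 − 0.6345²) = 1/√0.5974 = 1.294.
τ_A/τ_B = γ_B/γ_A = 1.294/1.468 = 0.8815, so τ_A/τ_B = 0.8815.

τ_A/τ_B = 0.881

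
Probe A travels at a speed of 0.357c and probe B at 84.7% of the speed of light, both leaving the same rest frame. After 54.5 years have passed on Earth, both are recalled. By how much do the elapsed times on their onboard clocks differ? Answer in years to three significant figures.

A: γ = 1/√(1 − 0.357²) = 1/√0.8726 = 1.071; τ_A = 54.5/1.071 = 50.91 years.
B: β = 0.847; γ = 1/√(1 − 0.847²) = 1/√0.2826 = 1.881; τ_B = 54.5/1.881 = 28.97 years.

|τ_A − τ_B| = 21.9 years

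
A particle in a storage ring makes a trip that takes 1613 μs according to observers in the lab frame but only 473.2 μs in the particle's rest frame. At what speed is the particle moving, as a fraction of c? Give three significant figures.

The proper time is measured in the particle's rest frame (both events occur at the particle's location); Δt is measured in the lab frame. γ = Δt/τ = 1613/473.2 = 3.409.
β = √(1 − 1/γ²) = √(1 − 0.08606) = √0.9139

β = 0.956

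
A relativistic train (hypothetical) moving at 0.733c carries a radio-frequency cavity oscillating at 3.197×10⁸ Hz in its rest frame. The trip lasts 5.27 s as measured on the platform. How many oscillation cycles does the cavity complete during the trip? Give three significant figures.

N = 1.15×10⁹

γ = 1/√(1 − 0.733²) = 1/√0.4627 = 1.470
The oscillator's own cycle count is N = f × τ where τ is the proper time on the train. τ = Δt/γ = 5.27/1.470 = 3.585 s = 3.585×10⁰ s.
N = 3.197×10⁸ × 3.585×10⁰ = 1.146×10⁹.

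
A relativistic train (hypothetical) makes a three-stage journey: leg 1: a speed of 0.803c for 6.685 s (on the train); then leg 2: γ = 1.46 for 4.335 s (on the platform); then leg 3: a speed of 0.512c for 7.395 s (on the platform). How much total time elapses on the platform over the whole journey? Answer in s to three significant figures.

Δt = 22.9 s

Leg 1: γ = 1/√(1 − 0.803²) = 1/√0.3552 = 1.678; Δt_1 = 1.678 × 6.685 = 11.22 s.
Leg 2: 4.335 s is already measured on the platform.
Leg 3: 7.395 s is already measured on the platform.
Total: 11.22 + 4.335 + 7.395 s.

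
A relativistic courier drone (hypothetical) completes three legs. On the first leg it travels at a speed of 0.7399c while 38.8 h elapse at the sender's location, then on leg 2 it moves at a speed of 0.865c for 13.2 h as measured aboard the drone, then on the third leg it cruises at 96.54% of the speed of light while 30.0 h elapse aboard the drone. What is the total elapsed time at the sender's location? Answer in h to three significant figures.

Leg 1: 38.8 h is already measured at the sender's location.
Leg 2: γ = 1/√(1 − 0.865²) = 1/√0.2518 = 1.993; Δt_2 = 1.993 × 13.2 = 26.31 h.
Leg 3: β = 0.9654; γ = 1/√(1 − 0.9654²) = 1/√0.06800 = 3.835; Δt_3 = 3.835 × 30.0 = 115.0 h.
Total: 38.80 + 26.31 + 115.0 h.

Δt = 180 h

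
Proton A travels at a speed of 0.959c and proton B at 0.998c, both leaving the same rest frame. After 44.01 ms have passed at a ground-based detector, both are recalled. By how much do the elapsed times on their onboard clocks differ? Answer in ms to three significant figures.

|τ_A − τ_B| = 9.69 ms

A: γ = 1/√(1 − 0.959²) = 1/√0.08032 = 3.529; τ_A = 44.01/3.529 = 12.47 ms.
B: γ = 1/√(1 − 0.998²) = 1/√0.003996 = 15.82; τ_B = 44.01/15.82 = 2.782 ms.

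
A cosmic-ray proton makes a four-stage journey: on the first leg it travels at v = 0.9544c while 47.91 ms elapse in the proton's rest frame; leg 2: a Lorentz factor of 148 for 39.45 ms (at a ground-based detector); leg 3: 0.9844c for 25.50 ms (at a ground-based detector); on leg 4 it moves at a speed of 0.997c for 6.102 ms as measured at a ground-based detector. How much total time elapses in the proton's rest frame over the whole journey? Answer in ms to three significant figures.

Leg 1: 47.91 ms is already measured in the proton's rest frame.
Leg 2: γ = 148; τ_2 = 39.45/148.0 = 0.2666 ms.
Leg 3: γ = 1/√(1 − 0.9844²) = 1/√0.03096 = 5.684; τ_3 = 25.50/5.684 = 4.487 ms.
Leg 4: γ = 1/√(1 − 0.997²) = 1/√0.005991 = 12.92; τ_4 = 6.102/12.92 = 0.4723 ms.
Total: 47.91 + 0.2666 + 4.487 + 0.4723 ms.

τ = 53.1 ms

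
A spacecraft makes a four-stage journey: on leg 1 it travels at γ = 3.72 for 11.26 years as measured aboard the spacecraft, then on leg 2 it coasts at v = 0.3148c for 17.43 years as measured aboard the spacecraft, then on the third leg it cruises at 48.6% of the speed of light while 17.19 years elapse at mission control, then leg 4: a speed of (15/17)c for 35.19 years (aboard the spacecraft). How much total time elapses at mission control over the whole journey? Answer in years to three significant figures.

Leg 1: γ = 3.72; Δt_1 = 3.720 × 11.26 = 41.89 years.
Leg 2: γ = 1/√(1 − 0.3148²) = 1/√0.9009 = 1.054; Δt_2 = 1.054 × 17.43 = 18.36 years.
Leg 3: 17.19 years is already measured at mission control.
Leg 4: γ = 1/√(1 − (15/17)²) = 17/8 = 2.125; Δt_4 = 2.125 × 35.19 = 74.78 years.
Total: 41.89 + 18.36 + 17.19 + 74.78 years.

Δt = 152 years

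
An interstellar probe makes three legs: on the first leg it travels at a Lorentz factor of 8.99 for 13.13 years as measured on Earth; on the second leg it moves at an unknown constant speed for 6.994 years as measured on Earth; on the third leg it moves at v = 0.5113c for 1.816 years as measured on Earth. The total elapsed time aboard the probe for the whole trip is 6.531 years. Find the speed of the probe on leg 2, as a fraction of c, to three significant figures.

Leg 1: γ = 8.99; τ_1 = 13.13/8.990 = 1.461 years.
Leg 2: speed unknown; τ_2 = 6.994/γ_2.
Leg 3: γ = 1/√(1 − 0.5113²) = 1/√0.7386 = 1.164; τ_3 = 1.816/1.164 = 1.561 years.
Total proper time: 1.461 + τ_2 + 1.561 = 6.531, so τ_2 = 6.531 − 3.021 = 3.510 years.
γ_2 = 6.994/3.510 = 1.993; β = √(1 − 1/γ²) = √0.7482.

β = 0.865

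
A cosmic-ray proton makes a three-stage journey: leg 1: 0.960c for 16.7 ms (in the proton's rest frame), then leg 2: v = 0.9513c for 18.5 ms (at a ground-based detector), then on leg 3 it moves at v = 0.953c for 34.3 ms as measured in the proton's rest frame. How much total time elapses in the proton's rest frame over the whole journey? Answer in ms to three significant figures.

Leg 1: 16.7 ms is already measured in the proton's rest frame.
Leg 2: γ = 1/√(1 − 0.9513²) = 1/√0.09503 = 3.244; τ_2 = 18.5/3.244 = 5.703 ms.
Leg 3: 34.3 ms is already measured in the proton's rest frame.
Total: 16.70 + 5.703 + 34.30 ms.

τ = 56.7 ms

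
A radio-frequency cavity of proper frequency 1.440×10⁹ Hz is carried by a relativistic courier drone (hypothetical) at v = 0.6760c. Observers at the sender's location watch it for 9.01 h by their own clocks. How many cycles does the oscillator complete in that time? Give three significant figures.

N = 3.44×10¹³

γ = 1/√(1 − 0.6760²) = 1/√0.5430 = 1.357
During 9.01 h of lab time, the oscillator's proper time advances by τ = Δt/γ = 9.01/1.357 = 6.639 h = 2.390×10⁴ s.
N = f × τ = 1.440×10⁹ × 2.390×10⁴ = 3.442×10¹³.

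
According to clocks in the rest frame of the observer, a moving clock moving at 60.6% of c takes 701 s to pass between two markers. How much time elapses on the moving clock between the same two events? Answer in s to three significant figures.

τ = 558 s

β = 0.606; γ = 1/√(1 − 0.606²) = 1/√0.6328 = 1.257
The interval measured in the rest frame of the observer is the dilated one; the clock on the moving clock measures the proper time τ = Δt/γ = 701/1.257 s.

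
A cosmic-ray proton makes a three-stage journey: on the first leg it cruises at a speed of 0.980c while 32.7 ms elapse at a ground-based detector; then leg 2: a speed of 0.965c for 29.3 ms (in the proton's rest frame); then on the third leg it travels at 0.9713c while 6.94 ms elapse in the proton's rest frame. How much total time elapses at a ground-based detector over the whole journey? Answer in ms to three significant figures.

Δt = 174 ms

Leg 1: 32.7 ms is already measured at a ground-based detector.
Leg 2: γ = 1/√(1 − 0.965²) = 1/√0.06878 = 3.813; Δt_2 = 3.813 × 29.3 = 111.7 ms.
Leg 3: γ = 1/√(1 − 0.9713²) = 1/√0.05658 = 4.204; Δt_3 = 4.204 × 6.94 = 29.18 ms.
Total: 32.70 + 111.7 + 29.18 ms.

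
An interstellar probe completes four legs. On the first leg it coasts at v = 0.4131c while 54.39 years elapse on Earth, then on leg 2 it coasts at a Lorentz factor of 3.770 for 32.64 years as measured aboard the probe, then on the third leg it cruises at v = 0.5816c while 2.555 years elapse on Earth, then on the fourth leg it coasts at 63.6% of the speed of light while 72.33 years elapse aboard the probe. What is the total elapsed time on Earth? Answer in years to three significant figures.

Δt = 274 years

Leg 1: 54.39 years is already measured on Earth.
Leg 2: γ = 3.770; Δt_2 = 3.770 × 32.64 = 123.1 years.
Leg 3: 2.555 years is already measured on Earth.
Leg 4: β = 0.636; γ = 1/√(1 − 0.636²) = 1/√0.5955 = 1.296; Δt_4 = 1.296 × 72.33 = 93.73 years.
Total: 54.39 + 123.1 + 2.555 + 93.73 years.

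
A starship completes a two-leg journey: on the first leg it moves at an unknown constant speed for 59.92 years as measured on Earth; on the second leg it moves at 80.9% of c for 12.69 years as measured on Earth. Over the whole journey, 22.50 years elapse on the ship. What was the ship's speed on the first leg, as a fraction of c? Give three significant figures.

Leg 1: speed unknown; τ_1 = 59.92/γ_1.
Leg 2: β = 0.809; γ = 1/√(1 − 0.809²) = 1/√0.3455 = 1.701; τ_2 = 12.69/1.701 = 7.459 years.
Total proper time: τ_1 + 7.459 = 22.50, so τ_1 = 22.50 − 7.459 = 15.04 years.
γ_1 = 59.92/15.04 = 3.984; β = √(1 − 1/γ²) = √0.9370.

β = 0.968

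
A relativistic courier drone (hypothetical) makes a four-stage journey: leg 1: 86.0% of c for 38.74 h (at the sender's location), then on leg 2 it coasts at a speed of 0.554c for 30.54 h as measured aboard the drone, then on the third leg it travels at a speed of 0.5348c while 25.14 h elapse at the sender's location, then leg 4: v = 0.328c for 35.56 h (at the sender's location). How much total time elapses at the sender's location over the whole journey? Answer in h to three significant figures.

Leg 1: 38.74 h is already measured at the sender's location.
Leg 2: γ = 1/√(1 − 0.554²) = 1/√0.6931 = 1.201; Δt_2 = 1.201 × 30.54 = 36.68 h.
Leg 3: 25.14 h is already measured at the sender's location.
Leg 4: 35.56 h is already measured at the sender's location.
Total: 38.74 + 36.68 + 25.14 + 35.56 h.

Δt = 136 h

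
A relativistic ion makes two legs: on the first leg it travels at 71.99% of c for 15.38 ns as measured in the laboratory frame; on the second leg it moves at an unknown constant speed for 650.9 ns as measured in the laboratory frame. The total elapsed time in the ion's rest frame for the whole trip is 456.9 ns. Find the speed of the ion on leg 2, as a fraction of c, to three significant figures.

β = 0.728

Leg 1: β = 0.7199; γ = 1/√(1 − 0.7199²) = 1/√0.4817 = 1.441; τ_1 = 15.38/1.441 = 10.67 ns.
Leg 2: speed unknown; τ_2 = 650.9/γ_2.
Total proper time: 10.67 + τ_2 = 456.9, so τ_2 = 456.9 − 10.67 = 446.2 ns.
γ_2 = 650.9/446.2 = 1.459; β = √(1 − 1/γ²) = √0.5300.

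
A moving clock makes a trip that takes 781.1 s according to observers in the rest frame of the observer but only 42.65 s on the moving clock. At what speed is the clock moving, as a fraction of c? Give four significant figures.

v = 0.9985c

The proper time is measured on the moving clock (both events occur at the clock's location); Δt is measured in the rest frame of the observer. γ = Δt/τ = 781.1/42.65 = 18.31.
β = √(1 − 1/γ²) = √(1 − 0.002981) = √0.9970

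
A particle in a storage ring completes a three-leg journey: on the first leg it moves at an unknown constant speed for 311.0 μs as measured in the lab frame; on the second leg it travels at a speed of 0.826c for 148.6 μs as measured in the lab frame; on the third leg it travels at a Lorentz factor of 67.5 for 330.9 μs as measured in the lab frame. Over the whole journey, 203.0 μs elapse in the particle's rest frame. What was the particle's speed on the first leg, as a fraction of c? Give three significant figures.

β = 0.930

Leg 1: speed unknown; τ_1 = 311.0/γ_1.
Leg 2: γ = 1/√(1 − 0.826²) = 1/√0.3177 = 1.774; τ_2 = 148.6/1.774 = 83.76 μs.
Leg 3: γ = 67.5; τ_3 = 330.9/67.50 = 4.902 μs.
Total proper time: τ_1 + 83.76 + 4.902 = 203.0, so τ_1 = 203.0 − 88.66 = 114.3 μs.
γ_1 = 311.0/114.3 = 2.720; β = √(1 − 1/γ²) = √0.8648.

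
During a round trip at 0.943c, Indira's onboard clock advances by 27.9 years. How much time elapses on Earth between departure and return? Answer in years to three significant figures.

Δt = 83.8 years

γ = 1/√(1 − 0.943²) = 1/√0.1108 = 3.005
Earth-frame duration is the dilated interval: Δt = γτ = 3.005 × 27.9 years.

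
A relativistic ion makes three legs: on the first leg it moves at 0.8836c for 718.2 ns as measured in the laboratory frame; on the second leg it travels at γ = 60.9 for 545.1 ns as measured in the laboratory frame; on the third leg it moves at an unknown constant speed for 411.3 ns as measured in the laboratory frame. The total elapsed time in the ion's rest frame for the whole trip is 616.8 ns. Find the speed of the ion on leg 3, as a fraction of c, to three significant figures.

Leg 1: γ = 1/√(1 − 0.8836²) = 1/√0.2193 = 2.136; τ_1 = 718.2/2.136 = 336.3 ns.
Leg 2: γ = 60.9; τ_2 = 545.1/60.90 = 8.951 ns.
Leg 3: speed unknown; τ_3 = 411.3/γ_3.
Total proper time: 336.3 + 8.951 + τ_3 = 616.8, so τ_3 = 616.8 − 345.2 = 271.6 ns.
γ_3 = 411.3/271.6 = 1.515; β = √(1 − 1/γ²) = √0.5641.

β = 0.751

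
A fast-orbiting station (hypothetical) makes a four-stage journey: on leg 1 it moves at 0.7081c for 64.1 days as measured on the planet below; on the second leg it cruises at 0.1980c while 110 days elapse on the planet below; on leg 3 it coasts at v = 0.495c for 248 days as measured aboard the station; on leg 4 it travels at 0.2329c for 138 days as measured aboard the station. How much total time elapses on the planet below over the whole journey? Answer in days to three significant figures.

Leg 1: 64.1 days is already measured on the planet below.
Leg 2: 110 days is already measured on the planet below.
Leg 3: γ = 1/√(1 − 0.495²) = 1/√0.7550 = 1.151; Δt_3 = 1.151 × 248 = 285.4 days.
Leg 4: γ = 1/√(1 − 0.2329²) = 1/√0.9458 = 1.028; Δt_4 = 1.028 × 138 = 141.9 days.
Total: 64.10 + 110.0 + 285.4 + 141.9 days.

Δt = 601 days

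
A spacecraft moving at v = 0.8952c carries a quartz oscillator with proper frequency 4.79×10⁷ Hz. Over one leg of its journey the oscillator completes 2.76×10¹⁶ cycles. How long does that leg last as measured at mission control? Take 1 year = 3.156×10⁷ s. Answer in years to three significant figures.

γ = 1/√(1 − 0.8952²) = 1/√0.1986 = 2.244
Proper time for N cycles: τ = N/f = 2.76×10¹⁶/(4.79×10⁷) = 5.762×10⁸ s = 18.26 years.
Lab-frame duration Δt = γτ = 2.244 × 18.26 = 40.97 years.

Δt = 41.0 years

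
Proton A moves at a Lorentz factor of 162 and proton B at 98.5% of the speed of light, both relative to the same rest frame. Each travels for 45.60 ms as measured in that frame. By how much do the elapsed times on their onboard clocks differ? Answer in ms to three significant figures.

|τ_A − τ_B| = 7.59 ms

A: γ = 162; τ_A = 45.60/162.0 = 0.2815 ms.
B: β = 0.985; γ = 1/√(1 − 0.985²) = 1/√0.02977 = 5.795; τ_B = 45.60/5.795 = 7.868 ms.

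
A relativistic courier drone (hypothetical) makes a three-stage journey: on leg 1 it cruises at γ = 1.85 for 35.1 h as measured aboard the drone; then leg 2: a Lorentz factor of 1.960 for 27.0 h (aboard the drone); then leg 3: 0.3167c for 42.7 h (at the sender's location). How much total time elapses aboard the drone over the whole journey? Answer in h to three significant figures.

τ = 103 h

Leg 1: 35.1 h is already measured aboard the drone.
Leg 2: 27.0 h is already measured aboard the drone.
Leg 3: γ = 1/√(1 − 0.3167²) = 1/√0.8997 = 1.054; τ_3 = 42.7/1.054 = 40.50 h.
Total: 35.10 + 27.00 + 40.50 h.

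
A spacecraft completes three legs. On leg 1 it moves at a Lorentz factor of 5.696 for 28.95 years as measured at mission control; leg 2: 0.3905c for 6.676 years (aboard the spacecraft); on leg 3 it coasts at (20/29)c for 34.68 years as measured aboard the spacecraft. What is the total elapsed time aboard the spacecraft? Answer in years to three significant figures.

τ = 46.4 years

Leg 1: γ = 5.696; τ_1 = 28.95/5.696 = 5.083 years.
Leg 2: 6.676 years is already measured aboard the spacecraft.
Leg 3: 34.68 years is already measured aboard the spacecraft.
Total: 5.083 + 6.676 + 34.68 years.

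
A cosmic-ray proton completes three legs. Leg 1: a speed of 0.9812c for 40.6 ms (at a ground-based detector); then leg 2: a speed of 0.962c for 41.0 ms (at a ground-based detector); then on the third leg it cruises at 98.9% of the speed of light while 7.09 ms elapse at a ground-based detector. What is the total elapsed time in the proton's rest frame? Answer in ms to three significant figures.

Leg 1: γ = 1/√(1 − 0.9812²) = 1/√0.03725 = 5.182; τ_1 = 40.6/5.182 = 7.836 ms.
Leg 2: γ = 1/√(1 − 0.962²) = 1/√0.07456 = 3.662; τ_2 = 41.0/3.662 = 11.20 ms.
Leg 3: β = 0.989; γ = 1/√(1 − 0.989²) = 1/√0.02188 = 6.761; τ_3 = 7.09/6.761 = 1.049 ms.
Total: 7.836 + 11.20 + 1.049 ms.

τ = 20.1 ms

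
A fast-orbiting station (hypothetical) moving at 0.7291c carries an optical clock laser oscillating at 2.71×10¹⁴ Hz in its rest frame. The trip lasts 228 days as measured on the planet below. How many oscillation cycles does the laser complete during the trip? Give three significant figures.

N = 3.65×10²¹

γ = 1/√(1 − 0.7291²) = 1/√0.4684 = 1.461
The oscillator's own cycle count is N = f × τ where τ is the proper time aboard the station. τ = Δt/γ = 228/1.461 = 156.0 days = 1.348×10⁷ s.
N = 2.71×10¹⁴ × 1.348×10⁷ = 3.654×10²¹.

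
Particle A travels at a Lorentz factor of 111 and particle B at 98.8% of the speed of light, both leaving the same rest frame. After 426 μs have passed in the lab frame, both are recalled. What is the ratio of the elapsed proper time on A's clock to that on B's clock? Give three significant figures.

τ_A/τ_B = 0.0583

A: γ = 111. B: β = 0.988; γ = 1/√(1 − 0.988²) = 1/√0.02386 = 6.474.
τ_A/τ_B = γ_B/γ_A = 6.474/111.0 = 0.05833, so τ_A/τ_B = 0.05833.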